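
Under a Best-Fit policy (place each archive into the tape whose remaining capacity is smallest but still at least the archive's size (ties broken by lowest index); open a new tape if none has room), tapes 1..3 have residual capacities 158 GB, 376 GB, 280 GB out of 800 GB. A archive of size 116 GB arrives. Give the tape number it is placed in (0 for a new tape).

Tapes with room: tape 1 (158 GB), tape 2 (376 GB), tape 3 (280 GB).
Tightest fit is tape 1 with 158 GB free.

1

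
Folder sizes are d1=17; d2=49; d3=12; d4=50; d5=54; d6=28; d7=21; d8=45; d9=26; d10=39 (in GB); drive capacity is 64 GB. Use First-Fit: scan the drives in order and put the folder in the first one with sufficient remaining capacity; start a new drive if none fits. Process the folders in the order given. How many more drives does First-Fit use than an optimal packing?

First-Fit: [17,12,28] [49] [50] [54] [21,26] [45] [39] → 7 drives.
Total size 341 GB; any packing needs at least ⌈341/64⌉ = 6 drives.
An optimal packing achieves that bound: [54] [50,12] [49] [45,17] [39,21] [28,26] → 6 drives.
Excess: 7 − 6 = 1.

1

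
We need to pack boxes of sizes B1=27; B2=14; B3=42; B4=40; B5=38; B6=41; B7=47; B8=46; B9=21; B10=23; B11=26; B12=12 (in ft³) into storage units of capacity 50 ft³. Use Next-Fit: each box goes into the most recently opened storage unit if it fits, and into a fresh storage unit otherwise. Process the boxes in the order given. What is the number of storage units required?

9 storage units

storage unit 1: place B1 (27 ft³), 23 ft³ left
storage unit 1: place B2 (14 ft³), 9 ft³ left
storage unit 2: place B3 (42 ft³), 8 ft³ left
storage unit 3: place B4 (40 ft³), 10 ft³ left
storage unit 4: place B5 (38 ft³), 12 ft³ left
storage unit 5: place B6 (41 ft³), 9 ft³ left
storage unit 6: place B7 (47 ft³), 3 ft³ left
storage unit 7: place B8 (46 ft³), 4 ft³ left
storage unit 8: place B9 (21 ft³), 29 ft³ left
storage unit 8: place B10 (23 ft³), 6 ft³ left
storage unit 9: place B11 (26 ft³), 24 ft³ left
storage unit 9: place B12 (12 ft³), 12 ft³ left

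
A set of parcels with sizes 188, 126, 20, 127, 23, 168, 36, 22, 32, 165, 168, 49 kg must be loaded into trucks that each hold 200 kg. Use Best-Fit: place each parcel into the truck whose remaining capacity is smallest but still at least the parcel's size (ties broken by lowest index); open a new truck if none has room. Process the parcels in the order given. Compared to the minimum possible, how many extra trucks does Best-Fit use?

Best-Fit: [188] [126,20,23,22] [127,36] [168,32] [165] [168] [49] → 7 trucks.
Total size 1124 kg; any packing needs at least ⌈1124/200⌉ = 6 trucks.
An optimal packing achieves that bound: [188] [168,32] [168,23] [165,22] [127,49,20] [126,36] → 6 trucks.
Excess: 7 − 6 = 1.

1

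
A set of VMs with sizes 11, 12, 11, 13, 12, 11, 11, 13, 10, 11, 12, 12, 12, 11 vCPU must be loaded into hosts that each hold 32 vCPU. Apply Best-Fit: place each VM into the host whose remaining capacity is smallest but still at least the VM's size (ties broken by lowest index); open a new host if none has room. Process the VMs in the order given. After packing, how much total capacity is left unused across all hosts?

host 1: place 11 vCPU, 21 vCPU left
host 1: place 12 vCPU, 9 vCPU left
host 2: place 11 vCPU, 21 vCPU left
host 2: place 13 vCPU, 8 vCPU left
host 3: place 12 vCPU, 20 vCPU left
host 3: place 11 vCPU, 9 vCPU left
host 4: place 11 vCPU, 21 vCPU left
host 4: place 13 vCPU, 8 vCPU left
host 5: place 10 vCPU, 22 vCPU left
host 5: place 11 vCPU, 11 vCPU left
host 6: place 12 vCPU, 20 vCPU left
host 6: place 12 vCPU, 8 vCPU left
host 7: place 12 vCPU, 20 vCPU left
host 5: place 11 vCPU, 0 vCPU left
7 hosts × 32 vCPU = 224 vCPU; used 162 vCPU; unused 62 vCPU.

62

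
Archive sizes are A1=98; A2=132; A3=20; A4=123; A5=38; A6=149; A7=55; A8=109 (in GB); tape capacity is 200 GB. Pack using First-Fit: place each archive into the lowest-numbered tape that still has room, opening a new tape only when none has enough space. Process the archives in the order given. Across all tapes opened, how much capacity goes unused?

Put A1 (98 GB) in tape 1; 102 GB remain.
Put A2 (132 GB) in tape 2; 68 GB remain.
Put A3 (20 GB) in tape 1; 82 GB remain.
Put A4 (123 GB) in tape 3; 77 GB remain.
Put A5 (38 GB) in tape 1; 44 GB remain.
Put A6 (149 GB) in tape 4; 51 GB remain.
Put A7 (55 GB) in tape 2; 13 GB remain.
Put A8 (109 GB) in tape 5; 91 GB remain.
5 tapes × 200 GB = 1000 GB; used 724 GB; unused 276 GB.

276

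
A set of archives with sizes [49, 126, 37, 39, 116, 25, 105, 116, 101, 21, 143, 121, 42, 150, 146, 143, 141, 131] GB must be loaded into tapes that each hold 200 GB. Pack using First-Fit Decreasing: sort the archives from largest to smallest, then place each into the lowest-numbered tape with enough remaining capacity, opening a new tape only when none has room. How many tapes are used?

12

Sorted descending: 150, 146, 143, 143, 141, 131, 126, 121, 116, 116, 105, 101, 49, 42, 39, 37, 25, 21.
tape 1: place 150 GB, 50 GB left
tape 2: place 146 GB, 54 GB left
tape 3: place 143 GB, 57 GB left
tape 4: place 143 GB, 57 GB left
tape 5: place 141 GB, 59 GB left
tape 6: place 131 GB, 69 GB left
tape 7: place 126 GB, 74 GB left
tape 8: place 121 GB, 79 GB left
tape 9: place 116 GB, 84 GB left
tape 10: place 116 GB, 84 GB left
tape 11: place 105 GB, 95 GB left
tape 12: place 101 GB, 99 GB left
tape 1: place 49 GB, 1 GB left
tape 2: place 42 GB, 12 GB left
tape 3: place 39 GB, 18 GB left
tape 4: place 37 GB, 20 GB left
tape 5: place 25 GB, 34 GB left
tape 5: place 21 GB, 13 GB left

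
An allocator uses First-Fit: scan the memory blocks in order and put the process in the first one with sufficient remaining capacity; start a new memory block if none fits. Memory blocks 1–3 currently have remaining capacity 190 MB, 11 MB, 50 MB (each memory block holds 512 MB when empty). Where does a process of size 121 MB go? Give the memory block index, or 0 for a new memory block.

Memory blocks with room: memory block 1 (190 MB).
The first with room is memory block 1.

1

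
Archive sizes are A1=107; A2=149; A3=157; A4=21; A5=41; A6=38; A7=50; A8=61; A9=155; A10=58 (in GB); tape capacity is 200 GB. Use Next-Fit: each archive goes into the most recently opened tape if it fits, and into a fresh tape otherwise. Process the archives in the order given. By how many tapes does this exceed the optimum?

1

Next-Fit: [107] [149] [157,21] [41,38,50,61] [155] [58] → 6 tapes.
Total size 837 GB; any packing needs at least ⌈837/200⌉ = 5 tapes.
An optimal packing achieves that bound: [157,41] [155,38] [149,50] [107,61,21] [58] → 5 tapes.
Excess: 6 − 5 = 1.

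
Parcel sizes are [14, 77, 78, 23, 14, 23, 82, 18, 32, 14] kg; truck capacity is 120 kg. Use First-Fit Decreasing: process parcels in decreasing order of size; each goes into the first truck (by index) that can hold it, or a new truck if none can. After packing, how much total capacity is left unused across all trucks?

Sorted descending: 82, 78, 77, 32, 23, 23, 18, 14, 14, 14.
82 kg → truck 1 (remaining 38 kg)
78 kg → truck 2 (remaining 42 kg)
77 kg → truck 3 (remaining 43 kg)
32 kg → truck 1 (remaining 6 kg)
23 kg → truck 2 (remaining 19 kg)
23 kg → truck 3 (remaining 20 kg)
18 kg → truck 2 (remaining 1 kg)
14 kg → truck 3 (remaining 6 kg)
14 kg → truck 4 (remaining 106 kg)
14 kg → truck 4 (remaining 92 kg)
4 trucks × 120 kg = 480 kg; used 375 kg; unused 105 kg.

105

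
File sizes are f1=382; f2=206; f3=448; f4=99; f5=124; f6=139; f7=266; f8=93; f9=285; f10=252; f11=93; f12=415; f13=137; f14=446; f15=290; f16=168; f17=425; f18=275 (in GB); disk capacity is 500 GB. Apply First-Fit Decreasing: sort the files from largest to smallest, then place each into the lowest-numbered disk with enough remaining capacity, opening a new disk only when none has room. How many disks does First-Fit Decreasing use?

Sorted descending: 448, 446, 425, 415, 382, 290, 285, 275, 266, 252, 206, 168, 139, 137, 124, 99, 93, 93.
Put 448 GB in disk 1; 52 GB remain.
Put 446 GB in disk 2; 54 GB remain.
Put 425 GB in disk 3; 75 GB remain.
Put 415 GB in disk 4; 85 GB remain.
Put 382 GB in disk 5; 118 GB remain.
Put 290 GB in disk 6; 210 GB remain.
Put 285 GB in disk 7; 215 GB remain.
Put 275 GB in disk 8; 225 GB remain.
Put 266 GB in disk 9; 234 GB remain.
Put 252 GB in disk 10; 248 GB remain.
Put 206 GB in disk 6; 4 GB remain.
Put 168 GB in disk 7; 47 GB remain.
Put 139 GB in disk 8; 86 GB remain.
Put 137 GB in disk 9; 97 GB remain.
Put 124 GB in disk 10; 124 GB remain.
Put 99 GB in disk 5; 19 GB remain.
Put 93 GB in disk 9; 4 GB remain.
Put 93 GB in disk 10; 31 GB remain.
Final disks: [448] [446] [425] [415] [382,99] [290,206] [285,168] [275,139] [266,137,93] [252,124,93].

10 disks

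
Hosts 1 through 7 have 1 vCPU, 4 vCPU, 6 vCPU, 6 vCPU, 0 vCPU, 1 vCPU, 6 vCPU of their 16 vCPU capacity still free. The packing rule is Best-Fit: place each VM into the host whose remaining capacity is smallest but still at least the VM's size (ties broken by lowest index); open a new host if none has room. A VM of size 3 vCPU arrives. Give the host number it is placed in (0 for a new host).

Hosts with room: host 2 (4 vCPU), host 3 (6 vCPU), host 4 (6 vCPU), host 7 (6 vCPU).
Tightest fit is host 2 with 4 vCPU free.

2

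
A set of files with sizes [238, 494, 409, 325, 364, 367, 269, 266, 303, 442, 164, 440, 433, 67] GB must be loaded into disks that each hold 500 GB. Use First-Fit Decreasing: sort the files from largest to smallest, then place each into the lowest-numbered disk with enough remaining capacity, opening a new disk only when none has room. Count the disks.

Sorted descending: 494, 442, 440, 433, 409, 367, 364, 325, 303, 269, 266, 238, 164, 67.
disk 1: place 494 GB, 6 GB left
disk 2: place 442 GB, 58 GB left
disk 3: place 440 GB, 60 GB left
disk 4: place 433 GB, 67 GB left
disk 5: place 409 GB, 91 GB left
disk 6: place 367 GB, 133 GB left
disk 7: place 364 GB, 136 GB left
disk 8: place 325 GB, 175 GB left
disk 9: place 303 GB, 197 GB left
disk 10: place 269 GB, 231 GB left
disk 11: place 266 GB, 234 GB left
disk 12: place 238 GB, 262 GB left
disk 8: place 164 GB, 11 GB left
disk 4: place 67 GB, 0 GB left
Final disks: [494] [442] [440] [433,67] [409] [367] [364] [325,164] [303] [269] [266] [238].

12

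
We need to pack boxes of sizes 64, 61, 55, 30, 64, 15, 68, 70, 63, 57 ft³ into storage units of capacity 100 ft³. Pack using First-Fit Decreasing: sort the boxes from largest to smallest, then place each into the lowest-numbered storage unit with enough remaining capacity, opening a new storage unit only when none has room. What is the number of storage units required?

8 storage units

Sorted descending: 70, 68, 64, 64, 63, 61, 57, 55, 30, 15.
Put 70 ft³ in storage unit 1; 30 ft³ remain.
Put 68 ft³ in storage unit 2; 32 ft³ remain.
Put 64 ft³ in storage unit 3; 36 ft³ remain.
Put 64 ft³ in storage unit 4; 36 ft³ remain.
Put 63 ft³ in storage unit 5; 37 ft³ remain.
Put 61 ft³ in storage unit 6; 39 ft³ remain.
Put 57 ft³ in storage unit 7; 43 ft³ remain.
Put 55 ft³ in storage unit 8; 45 ft³ remain.
Put 30 ft³ in storage unit 1; 0 ft³ remain.
Put 15 ft³ in storage unit 2; 17 ft³ remain.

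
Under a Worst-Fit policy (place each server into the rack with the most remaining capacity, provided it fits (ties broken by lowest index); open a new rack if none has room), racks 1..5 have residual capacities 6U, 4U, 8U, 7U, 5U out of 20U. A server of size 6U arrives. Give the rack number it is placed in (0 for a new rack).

3

Racks with room: rack 1 (6U), rack 3 (8U), rack 4 (7U).
Most room is rack 3 with 8U free.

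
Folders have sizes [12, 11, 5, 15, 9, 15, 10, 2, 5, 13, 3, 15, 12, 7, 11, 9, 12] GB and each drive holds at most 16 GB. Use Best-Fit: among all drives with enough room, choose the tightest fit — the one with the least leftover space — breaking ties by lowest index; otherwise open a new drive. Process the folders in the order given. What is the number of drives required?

12

Put 12 GB in drive 1; 4 GB remain.
Put 11 GB in drive 2; 5 GB remain.
Put 5 GB in drive 2; 0 GB remain.
Put 15 GB in drive 3; 1 GB remain.
Put 9 GB in drive 4; 7 GB remain.
Put 15 GB in drive 5; 1 GB remain.
Put 10 GB in drive 6; 6 GB remain.
Put 2 GB in drive 1; 2 GB remain.
Put 5 GB in drive 6; 1 GB remain.
Put 13 GB in drive 7; 3 GB remain.
Put 3 GB in drive 7; 0 GB remain.
Put 15 GB in drive 8; 1 GB remain.
Put 12 GB in drive 9; 4 GB remain.
Put 7 GB in drive 4; 0 GB remain.
Put 11 GB in drive 10; 5 GB remain.
Put 9 GB in drive 11; 7 GB remain.
Put 12 GB in drive 12; 4 GB remain.
Final drives: [12,2] [11,5] [15] [9,7] [15] [10,5] [13,3] [15] [12] [11] [9] [12].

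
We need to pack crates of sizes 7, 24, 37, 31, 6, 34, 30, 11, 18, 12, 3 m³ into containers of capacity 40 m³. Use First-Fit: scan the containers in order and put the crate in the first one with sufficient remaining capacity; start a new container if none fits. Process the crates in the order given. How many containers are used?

Put 7 m³ in container 1; 33 m³ remain.
Put 24 m³ in container 1; 9 m³ remain.
Put 37 m³ in container 2; 3 m³ remain.
Put 31 m³ in container 3; 9 m³ remain.
Put 6 m³ in container 1; 3 m³ remain.
Put 34 m³ in container 4; 6 m³ remain.
Put 30 m³ in container 5; 10 m³ remain.
Put 11 m³ in container 6; 29 m³ remain.
Put 18 m³ in container 6; 11 m³ remain.
Put 12 m³ in container 7; 28 m³ remain.
Put 3 m³ in container 1; 0 m³ remain.

7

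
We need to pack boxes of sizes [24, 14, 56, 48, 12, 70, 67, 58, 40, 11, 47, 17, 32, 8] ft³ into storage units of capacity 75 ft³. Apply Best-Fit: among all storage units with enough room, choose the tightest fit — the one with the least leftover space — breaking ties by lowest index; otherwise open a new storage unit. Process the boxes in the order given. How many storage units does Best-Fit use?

storage unit 1: place 24 ft³, 51 ft³ left
storage unit 1: place 14 ft³, 37 ft³ left
storage unit 2: place 56 ft³, 19 ft³ left
storage unit 3: place 48 ft³, 27 ft³ left
storage unit 2: place 12 ft³, 7 ft³ left
storage unit 4: place 70 ft³, 5 ft³ left
storage unit 5: place 67 ft³, 8 ft³ left
storage unit 6: place 58 ft³, 17 ft³ left
storage unit 7: place 40 ft³, 35 ft³ left
storage unit 6: place 11 ft³, 6 ft³ left
storage unit 8: place 47 ft³, 28 ft³ left
storage unit 3: place 17 ft³, 10 ft³ left
storage unit 7: place 32 ft³, 3 ft³ left
storage unit 5: place 8 ft³, 0 ft³ left
Final storage units: [24,14] [56,12] [48,17] [70] [67,8] [58,11] [40,32] [47].

8 storage units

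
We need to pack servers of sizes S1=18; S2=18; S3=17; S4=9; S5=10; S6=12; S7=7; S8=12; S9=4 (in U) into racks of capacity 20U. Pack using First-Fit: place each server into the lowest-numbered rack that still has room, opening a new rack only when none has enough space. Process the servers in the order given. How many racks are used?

Put S1 (18U) in rack 1; 2U remain.
Put S2 (18U) in rack 2; 2U remain.
Put S3 (17U) in rack 3; 3U remain.
Put S4 (9U) in rack 4; 11U remain.
Put S5 (10U) in rack 4; 1U remain.
Put S6 (12U) in rack 5; 8U remain.
Put S7 (7U) in rack 5; 1U remain.
Put S8 (12U) in rack 6; 8U remain.
Put S9 (4U) in rack 6; 4U remain.

6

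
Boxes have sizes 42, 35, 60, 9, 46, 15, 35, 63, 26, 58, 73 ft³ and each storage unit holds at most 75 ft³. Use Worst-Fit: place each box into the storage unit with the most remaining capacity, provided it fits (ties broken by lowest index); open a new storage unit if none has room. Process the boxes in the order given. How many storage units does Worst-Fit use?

8

Put 42 ft³ in storage unit 1; 33 ft³ remain.
Put 35 ft³ in storage unit 2; 40 ft³ remain.
Put 60 ft³ in storage unit 3; 15 ft³ remain.
Put 9 ft³ in storage unit 2; 31 ft³ remain.
Put 46 ft³ in storage unit 4; 29 ft³ remain.
Put 15 ft³ in storage unit 1; 18 ft³ remain.
Put 35 ft³ in storage unit 5; 40 ft³ remain.
Put 63 ft³ in storage unit 6; 12 ft³ remain.
Put 26 ft³ in storage unit 5; 14 ft³ remain.
Put 58 ft³ in storage unit 7; 17 ft³ remain.
Put 73 ft³ in storage unit 8; 2 ft³ remain.
Final storage units: [42,15] [35,9] [60] [46] [35,26] [63] [58] [73].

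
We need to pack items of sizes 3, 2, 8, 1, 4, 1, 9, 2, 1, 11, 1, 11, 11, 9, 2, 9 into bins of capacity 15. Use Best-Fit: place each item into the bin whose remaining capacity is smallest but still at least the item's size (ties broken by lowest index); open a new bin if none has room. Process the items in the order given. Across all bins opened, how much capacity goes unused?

Put 3 in bin 1; 12 remain.
Put 2 in bin 1; 10 remain.
Put 8 in bin 1; 2 remain.
Put 1 in bin 1; 1 remain.
Put 4 in bin 2; 11 remain.
Put 1 in bin 1; 0 remain.
Put 9 in bin 2; 2 remain.
Put 2 in bin 2; 0 remain.
Put 1 in bin 3; 14 remain.
Put 11 in bin 3; 3 remain.
Put 1 in bin 3; 2 remain.
Put 11 in bin 4; 4 remain.
Put 11 in bin 5; 4 remain.
Put 9 in bin 6; 6 remain.
Put 2 in bin 3; 0 remain.
Put 9 in bin 7; 6 remain.
7 bins × 15 = 105; used 85; unused 20.

20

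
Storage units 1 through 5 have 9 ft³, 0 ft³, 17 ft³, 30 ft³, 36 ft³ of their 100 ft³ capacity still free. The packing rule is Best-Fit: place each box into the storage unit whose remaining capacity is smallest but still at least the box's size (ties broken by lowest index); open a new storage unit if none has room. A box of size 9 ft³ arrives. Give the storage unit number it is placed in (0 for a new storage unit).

1

Storage units with room: storage unit 1 (9 ft³), storage unit 3 (17 ft³), storage unit 4 (30 ft³), storage unit 5 (36 ft³).
Tightest fit is storage unit 1 with 9 ft³ free.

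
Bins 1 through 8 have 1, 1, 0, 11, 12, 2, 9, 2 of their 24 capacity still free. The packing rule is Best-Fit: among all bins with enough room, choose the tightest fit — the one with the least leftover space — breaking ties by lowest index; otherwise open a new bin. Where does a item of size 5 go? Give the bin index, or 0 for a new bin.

7

Bins with room: bin 4 (11), bin 5 (12), bin 7 (9).
Tightest fit is bin 7 with 9 free.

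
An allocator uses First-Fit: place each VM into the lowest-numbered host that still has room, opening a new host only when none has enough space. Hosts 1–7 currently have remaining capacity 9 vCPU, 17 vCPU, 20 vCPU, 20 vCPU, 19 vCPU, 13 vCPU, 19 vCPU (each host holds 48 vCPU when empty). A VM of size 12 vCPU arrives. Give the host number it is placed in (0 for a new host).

Hosts with room: host 2 (17 vCPU), host 3 (20 vCPU), host 4 (20 vCPU), host 5 (19 vCPU), host 6 (13 vCPU), host 7 (19 vCPU).
The first with room is host 2.

2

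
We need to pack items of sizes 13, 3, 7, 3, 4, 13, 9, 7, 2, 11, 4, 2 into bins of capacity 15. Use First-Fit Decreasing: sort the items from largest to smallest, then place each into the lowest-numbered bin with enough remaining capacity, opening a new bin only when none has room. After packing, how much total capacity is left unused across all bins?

12

Sorted descending: 13, 13, 11, 9, 7, 7, 4, 4, 3, 3, 2, 2.
13 → bin 1 (remaining 2)
13 → bin 2 (remaining 2)
11 → bin 3 (remaining 4)
9 → bin 4 (remaining 6)
7 → bin 5 (remaining 8)
7 → bin 5 (remaining 1)
4 → bin 3 (remaining 0)
4 → bin 4 (remaining 2)
3 → bin 6 (remaining 12)
3 → bin 6 (remaining 9)
2 → bin 1 (remaining 0)
2 → bin 2 (remaining 0)
6 bins × 15 = 90; used 78; unused 12.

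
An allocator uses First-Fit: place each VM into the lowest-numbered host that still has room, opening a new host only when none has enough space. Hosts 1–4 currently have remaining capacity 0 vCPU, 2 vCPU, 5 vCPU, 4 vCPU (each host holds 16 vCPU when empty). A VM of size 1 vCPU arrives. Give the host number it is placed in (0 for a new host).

2

Hosts with room: host 2 (2 vCPU), host 3 (5 vCPU), host 4 (4 vCPU).
The first with room is host 2.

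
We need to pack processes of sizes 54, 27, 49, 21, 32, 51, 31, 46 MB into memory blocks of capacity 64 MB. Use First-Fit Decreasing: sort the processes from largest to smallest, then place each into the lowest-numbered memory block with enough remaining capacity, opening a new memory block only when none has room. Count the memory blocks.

6

Sorted descending: 54, 51, 49, 46, 32, 31, 27, 21.
memory block 1: place 54 MB, 10 MB left
memory block 2: place 51 MB, 13 MB left
memory block 3: place 49 MB, 15 MB left
memory block 4: place 46 MB, 18 MB left
memory block 5: place 32 MB, 32 MB left
memory block 5: place 31 MB, 1 MB left
memory block 6: place 27 MB, 37 MB left
memory block 6: place 21 MB, 16 MB left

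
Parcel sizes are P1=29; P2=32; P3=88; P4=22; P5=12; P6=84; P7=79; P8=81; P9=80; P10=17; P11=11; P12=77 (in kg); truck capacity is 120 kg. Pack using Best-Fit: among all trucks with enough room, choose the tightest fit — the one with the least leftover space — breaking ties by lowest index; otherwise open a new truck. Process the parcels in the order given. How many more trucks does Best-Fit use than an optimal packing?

1

Best-Fit: [29,32,12] [88,22] [84,17,11] [79] [81] [80] [77] → 7 trucks.
Total size 612 kg; any packing needs at least ⌈612/120⌉ = 6 trucks.
An optimal packing achieves that bound: [88,32] [84,29] [81,22,17] [80,12,11] [79] [77] → 6 trucks.
Excess: 7 − 6 = 1.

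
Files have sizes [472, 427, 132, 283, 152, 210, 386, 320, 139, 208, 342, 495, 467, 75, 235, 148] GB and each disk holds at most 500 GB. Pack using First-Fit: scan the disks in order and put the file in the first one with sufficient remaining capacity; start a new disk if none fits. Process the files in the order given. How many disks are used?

10

Put 472 GB in disk 1; 28 GB remain.
Put 427 GB in disk 2; 73 GB remain.
Put 132 GB in disk 3; 368 GB remain.
Put 283 GB in disk 3; 85 GB remain.
Put 152 GB in disk 4; 348 GB remain.
Put 210 GB in disk 4; 138 GB remain.
Put 386 GB in disk 5; 114 GB remain.
Put 320 GB in disk 6; 180 GB remain.
Put 139 GB in disk 6; 41 GB remain.
Put 208 GB in disk 7; 292 GB remain.
Put 342 GB in disk 8; 158 GB remain.
Put 495 GB in disk 9; 5 GB remain.
Put 467 GB in disk 10; 33 GB remain.
Put 75 GB in disk 3; 10 GB remain.
Put 235 GB in disk 7; 57 GB remain.
Put 148 GB in disk 8; 10 GB remain.
Final disks: [472] [427] [132,283,75] [152,210] [386] [320,139] [208,235] [342,148] [495] [467].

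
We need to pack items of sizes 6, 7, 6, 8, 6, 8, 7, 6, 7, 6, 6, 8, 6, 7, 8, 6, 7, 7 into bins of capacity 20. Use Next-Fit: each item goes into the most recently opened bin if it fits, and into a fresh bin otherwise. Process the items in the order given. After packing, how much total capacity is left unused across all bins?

18

bin 1: place 6, 14 left
bin 1: place 7, 7 left
bin 1: place 6, 1 left
bin 2: place 8, 12 left
bin 2: place 6, 6 left
bin 3: place 8, 12 left
bin 3: place 7, 5 left
bin 4: place 6, 14 left
bin 4: place 7, 7 left
bin 4: place 6, 1 left
bin 5: place 6, 14 left
bin 5: place 8, 6 left
bin 5: place 6, 0 left
bin 6: place 7, 13 left
bin 6: place 8, 5 left
bin 7: place 6, 14 left
bin 7: place 7, 7 left
bin 7: place 7, 0 left
7 bins × 20 = 140; used 122; unused 18.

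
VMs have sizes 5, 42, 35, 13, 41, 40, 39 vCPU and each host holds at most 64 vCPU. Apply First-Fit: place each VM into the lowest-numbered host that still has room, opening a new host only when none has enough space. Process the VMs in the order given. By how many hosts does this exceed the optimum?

0

First-Fit: [5,42,13] [35] [41] [40] [39] → 5 hosts.
5 VMs exceed 32 vCPU (half the capacity), and no two of those can share a host, so at least 5 hosts are needed.
So 5 is already optimal.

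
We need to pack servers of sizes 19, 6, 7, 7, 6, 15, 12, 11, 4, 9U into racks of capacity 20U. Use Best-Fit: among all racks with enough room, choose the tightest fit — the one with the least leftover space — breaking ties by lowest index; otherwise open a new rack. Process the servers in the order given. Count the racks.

rack 1: place 19U, 1U left
rack 2: place 6U, 14U left
rack 2: place 7U, 7U left
rack 2: place 7U, 0U left
rack 3: place 6U, 14U left
rack 4: place 15U, 5U left
rack 3: place 12U, 2U left
rack 5: place 11U, 9U left
rack 4: place 4U, 1U left
rack 5: place 9U, 0U left
Final racks: [19] [6,7,7] [6,12] [15,4] [11,9].

5 racks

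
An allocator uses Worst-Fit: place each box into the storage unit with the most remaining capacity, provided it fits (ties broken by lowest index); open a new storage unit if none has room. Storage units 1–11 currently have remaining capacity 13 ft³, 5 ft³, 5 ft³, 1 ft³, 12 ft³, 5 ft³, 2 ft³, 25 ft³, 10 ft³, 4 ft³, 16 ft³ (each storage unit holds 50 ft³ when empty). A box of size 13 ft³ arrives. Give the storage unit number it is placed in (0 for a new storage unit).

8

Storage units with room: storage unit 1 (13 ft³), storage unit 8 (25 ft³), storage unit 11 (16 ft³).
Most room is storage unit 8 with 25 ft³ free.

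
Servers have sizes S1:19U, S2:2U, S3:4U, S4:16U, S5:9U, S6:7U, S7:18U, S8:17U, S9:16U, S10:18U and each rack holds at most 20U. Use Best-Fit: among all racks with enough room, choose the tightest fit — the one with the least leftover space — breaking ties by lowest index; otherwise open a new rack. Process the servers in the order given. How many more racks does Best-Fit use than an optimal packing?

Best-Fit: [19] [2,4,9] [16] [7] [18] [17] [16] [18] → 8 racks.
Total size 126U; any packing needs at least ⌈126/20⌉ = 7 racks.
An optimal packing achieves that bound: [19] [18,2] [18] [17] [16,4] [16] [9,7] → 7 racks.
Excess: 8 − 7 = 1.

1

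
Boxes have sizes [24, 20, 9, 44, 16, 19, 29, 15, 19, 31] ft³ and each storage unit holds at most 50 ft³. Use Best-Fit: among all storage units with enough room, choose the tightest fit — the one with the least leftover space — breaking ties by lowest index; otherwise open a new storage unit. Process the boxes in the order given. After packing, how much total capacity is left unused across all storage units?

24 ft³ → storage unit 1 (remaining 26 ft³)
20 ft³ → storage unit 1 (remaining 6 ft³)
9 ft³ → storage unit 2 (remaining 41 ft³)
44 ft³ → storage unit 3 (remaining 6 ft³)
16 ft³ → storage unit 2 (remaining 25 ft³)
19 ft³ → storage unit 2 (remaining 6 ft³)
29 ft³ → storage unit 4 (remaining 21 ft³)
15 ft³ → storage unit 4 (remaining 6 ft³)
19 ft³ → storage unit 5 (remaining 31 ft³)
31 ft³ → storage unit 5 (remaining 0 ft³)
5 storage units × 50 ft³ = 250 ft³; used 226 ft³; unused 24 ft³.

24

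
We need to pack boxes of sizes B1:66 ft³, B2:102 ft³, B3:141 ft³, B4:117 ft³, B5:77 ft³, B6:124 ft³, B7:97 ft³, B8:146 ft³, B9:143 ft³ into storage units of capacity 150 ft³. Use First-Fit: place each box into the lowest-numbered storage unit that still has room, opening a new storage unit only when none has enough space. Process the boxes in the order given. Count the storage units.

8 storage units

Put B1 (66 ft³) in storage unit 1; 84 ft³ remain.
Put B2 (102 ft³) in storage unit 2; 48 ft³ remain.
Put B3 (141 ft³) in storage unit 3; 9 ft³ remain.
Put B4 (117 ft³) in storage unit 4; 33 ft³ remain.
Put B5 (77 ft³) in storage unit 1; 7 ft³ remain.
Put B6 (124 ft³) in storage unit 5; 26 ft³ remain.
Put B7 (97 ft³) in storage unit 6; 53 ft³ remain.
Put B8 (146 ft³) in storage unit 7; 4 ft³ remain.
Put B9 (143 ft³) in storage unit 8; 7 ft³ remain.
Final storage units: [66,77] [102] [141] [117] [124] [97] [146] [143].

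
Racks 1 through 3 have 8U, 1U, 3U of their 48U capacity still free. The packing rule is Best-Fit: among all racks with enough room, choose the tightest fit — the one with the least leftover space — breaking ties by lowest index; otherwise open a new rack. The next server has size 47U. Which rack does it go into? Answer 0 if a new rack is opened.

No rack has ≥ 47U free, so a new rack is opened.

0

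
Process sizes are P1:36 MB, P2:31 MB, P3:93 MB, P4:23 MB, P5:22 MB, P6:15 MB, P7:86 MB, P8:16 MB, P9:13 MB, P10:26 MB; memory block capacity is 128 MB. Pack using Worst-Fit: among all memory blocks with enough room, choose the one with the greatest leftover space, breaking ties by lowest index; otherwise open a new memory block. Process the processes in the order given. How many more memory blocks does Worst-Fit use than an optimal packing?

1

Worst-Fit: [36,31,23,22] [93,15] [86,16,13] [26] → 4 memory blocks.
Total size 361 MB; any packing needs at least ⌈361/128⌉ = 3 memory blocks.
An optimal packing achieves that bound: [93,31] [86,36] [26,23,22,16,15,13] → 3 memory blocks.
Excess: 4 − 3 = 1.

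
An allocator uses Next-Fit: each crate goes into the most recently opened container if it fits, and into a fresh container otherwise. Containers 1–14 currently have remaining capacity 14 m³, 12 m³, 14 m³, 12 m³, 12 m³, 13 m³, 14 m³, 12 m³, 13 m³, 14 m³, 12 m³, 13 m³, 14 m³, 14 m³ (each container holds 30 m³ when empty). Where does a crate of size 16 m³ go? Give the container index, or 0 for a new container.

0

Next-Fit only looks at container 14, which has 14 m³ free.
16 m³ does not fit, so a new container is opened.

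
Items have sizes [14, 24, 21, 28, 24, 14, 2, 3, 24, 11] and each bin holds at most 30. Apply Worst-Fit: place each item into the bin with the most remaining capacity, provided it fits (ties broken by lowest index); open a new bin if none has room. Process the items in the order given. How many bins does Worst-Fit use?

14 → bin 1 (remaining 16)
24 → bin 2 (remaining 6)
21 → bin 3 (remaining 9)
28 → bin 4 (remaining 2)
24 → bin 5 (remaining 6)
14 → bin 1 (remaining 2)
2 → bin 3 (remaining 7)
3 → bin 3 (remaining 4)
24 → bin 6 (remaining 6)
11 → bin 7 (remaining 19)

7 bins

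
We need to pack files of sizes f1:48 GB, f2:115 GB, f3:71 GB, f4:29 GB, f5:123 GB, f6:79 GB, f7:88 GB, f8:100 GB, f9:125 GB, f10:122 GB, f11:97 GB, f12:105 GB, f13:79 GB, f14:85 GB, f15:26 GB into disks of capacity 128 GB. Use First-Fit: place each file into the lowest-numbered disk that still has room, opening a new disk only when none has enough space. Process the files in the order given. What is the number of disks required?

disk 1: place f1 (48 GB), 80 GB left
disk 2: place f2 (115 GB), 13 GB left
disk 1: place f3 (71 GB), 9 GB left
disk 3: place f4 (29 GB), 99 GB left
disk 4: place f5 (123 GB), 5 GB left
disk 3: place f6 (79 GB), 20 GB left
disk 5: place f7 (88 GB), 40 GB left
disk 6: place f8 (100 GB), 28 GB left
disk 7: place f9 (125 GB), 3 GB left
disk 8: place f10 (122 GB), 6 GB left
disk 9: place f11 (97 GB), 31 GB left
disk 10: place f12 (105 GB), 23 GB left
disk 11: place f13 (79 GB), 49 GB left
disk 12: place f14 (85 GB), 43 GB left
disk 5: place f15 (26 GB), 14 GB left

12 disks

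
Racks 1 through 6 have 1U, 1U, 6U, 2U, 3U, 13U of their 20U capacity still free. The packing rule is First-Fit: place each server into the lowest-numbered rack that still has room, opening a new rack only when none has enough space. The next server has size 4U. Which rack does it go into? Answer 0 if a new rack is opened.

3

Racks with room: rack 3 (6U), rack 6 (13U).
The first with room is rack 3.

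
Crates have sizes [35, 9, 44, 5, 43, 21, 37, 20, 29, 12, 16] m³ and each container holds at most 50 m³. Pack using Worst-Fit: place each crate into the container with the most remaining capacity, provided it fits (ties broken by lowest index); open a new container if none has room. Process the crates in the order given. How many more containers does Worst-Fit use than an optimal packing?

1

Worst-Fit: [35,9,5] [44] [43] [21,20] [37] [29,12] [16] → 7 containers.
Total size 271 m³; any packing needs at least ⌈271/50⌉ = 6 containers.
An optimal packing achieves that bound: [44,5] [43] [37,12] [35,9] [29,21] [20,16] → 6 containers.
Excess: 7 − 6 = 1.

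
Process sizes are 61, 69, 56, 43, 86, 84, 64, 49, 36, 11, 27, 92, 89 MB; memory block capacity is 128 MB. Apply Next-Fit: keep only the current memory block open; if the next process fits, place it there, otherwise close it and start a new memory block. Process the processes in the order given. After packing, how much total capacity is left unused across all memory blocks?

Put 61 MB in memory block 1; 67 MB remain.
Put 69 MB in memory block 2; 59 MB remain.
Put 56 MB in memory block 2; 3 MB remain.
Put 43 MB in memory block 3; 85 MB remain.
Put 86 MB in memory block 4; 42 MB remain.
Put 84 MB in memory block 5; 44 MB remain.
Put 64 MB in memory block 6; 64 MB remain.
Put 49 MB in memory block 6; 15 MB remain.
Put 36 MB in memory block 7; 92 MB remain.
Put 11 MB in memory block 7; 81 MB remain.
Put 27 MB in memory block 7; 54 MB remain.
Put 92 MB in memory block 8; 36 MB remain.
Put 89 MB in memory block 9; 39 MB remain.
9 memory blocks × 128 MB = 1152 MB; used 767 MB; unused 385 MB.

385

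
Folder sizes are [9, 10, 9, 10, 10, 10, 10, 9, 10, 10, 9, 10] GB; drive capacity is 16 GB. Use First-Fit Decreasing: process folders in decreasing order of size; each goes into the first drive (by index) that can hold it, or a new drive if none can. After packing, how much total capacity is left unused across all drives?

76

Sorted descending: 10, 10, 10, 10, 10, 10, 10, 10, 9, 9, 9, 9.
10 GB → drive 1 (remaining 6 GB)
10 GB → drive 2 (remaining 6 GB)
10 GB → drive 3 (remaining 6 GB)
10 GB → drive 4 (remaining 6 GB)
10 GB → drive 5 (remaining 6 GB)
10 GB → drive 6 (remaining 6 GB)
10 GB → drive 7 (remaining 6 GB)
10 GB → drive 8 (remaining 6 GB)
9 GB → drive 9 (remaining 7 GB)
9 GB → drive 10 (remaining 7 GB)
9 GB → drive 11 (remaining 7 GB)
9 GB → drive 12 (remaining 7 GB)
12 drives × 16 GB = 192 GB; used 116 GB; unused 76 GB.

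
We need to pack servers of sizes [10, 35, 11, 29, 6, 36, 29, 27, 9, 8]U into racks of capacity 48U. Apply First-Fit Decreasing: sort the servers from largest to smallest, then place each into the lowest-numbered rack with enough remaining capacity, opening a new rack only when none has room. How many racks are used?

5 racks

Sorted descending: 36, 35, 29, 29, 27, 11, 10, 9, 8, 6.
36U → rack 1 (remaining 12U)
35U → rack 2 (remaining 13U)
29U → rack 3 (remaining 19U)
29U → rack 4 (remaining 19U)
27U → rack 5 (remaining 21U)
11U → rack 1 (remaining 1U)
10U → rack 2 (remaining 3U)
9U → rack 3 (remaining 10U)
8U → rack 3 (remaining 2U)
6U → rack 4 (remaining 13U)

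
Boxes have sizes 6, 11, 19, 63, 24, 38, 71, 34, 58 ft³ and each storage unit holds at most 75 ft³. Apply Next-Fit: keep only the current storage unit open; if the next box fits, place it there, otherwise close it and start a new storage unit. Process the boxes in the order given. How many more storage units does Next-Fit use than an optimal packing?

Next-Fit: [6,11,19] [63] [24,38] [71] [34] [58] → 6 storage units.
Total size 324 ft³; any packing needs at least ⌈324/75⌉ = 5 storage units.
An optimal packing achieves that bound: [71] [63,11] [58,6] [38,34] [24,19] → 5 storage units.
Excess: 6 − 5 = 1.

1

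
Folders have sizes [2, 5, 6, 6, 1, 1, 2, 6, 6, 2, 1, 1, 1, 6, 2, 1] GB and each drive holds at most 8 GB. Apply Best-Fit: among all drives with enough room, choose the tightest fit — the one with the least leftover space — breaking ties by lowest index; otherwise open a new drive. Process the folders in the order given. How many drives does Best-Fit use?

2 GB → drive 1 (remaining 6 GB)
5 GB → drive 1 (remaining 1 GB)
6 GB → drive 2 (remaining 2 GB)
6 GB → drive 3 (remaining 2 GB)
1 GB → drive 1 (remaining 0 GB)
1 GB → drive 2 (remaining 1 GB)
2 GB → drive 3 (remaining 0 GB)
6 GB → drive 4 (remaining 2 GB)
6 GB → drive 5 (remaining 2 GB)
2 GB → drive 4 (remaining 0 GB)
1 GB → drive 2 (remaining 0 GB)
1 GB → drive 5 (remaining 1 GB)
1 GB → drive 5 (remaining 0 GB)
6 GB → drive 6 (remaining 2 GB)
2 GB → drive 6 (remaining 0 GB)
1 GB → drive 7 (remaining 7 GB)

7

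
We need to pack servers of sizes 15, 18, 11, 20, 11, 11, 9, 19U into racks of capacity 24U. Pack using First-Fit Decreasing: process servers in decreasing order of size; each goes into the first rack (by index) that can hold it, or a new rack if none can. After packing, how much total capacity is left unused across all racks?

30

Sorted descending: 20, 19, 18, 15, 11, 11, 11, 9.
20U → rack 1 (remaining 4U)
19U → rack 2 (remaining 5U)
18U → rack 3 (remaining 6U)
15U → rack 4 (remaining 9U)
11U → rack 5 (remaining 13U)
11U → rack 5 (remaining 2U)
11U → rack 6 (remaining 13U)
9U → rack 4 (remaining 0U)
6 racks × 24U = 144U; used 114U; unused 30U.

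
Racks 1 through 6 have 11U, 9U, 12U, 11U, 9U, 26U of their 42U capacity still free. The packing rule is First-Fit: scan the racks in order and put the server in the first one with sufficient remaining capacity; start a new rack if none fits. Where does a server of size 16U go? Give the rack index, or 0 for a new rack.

6

Racks with room: rack 6 (26U).
The first with room is rack 6.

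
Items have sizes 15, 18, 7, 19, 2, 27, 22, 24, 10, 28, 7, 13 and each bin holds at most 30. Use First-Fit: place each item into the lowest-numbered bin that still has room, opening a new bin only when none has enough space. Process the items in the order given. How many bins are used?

15 → bin 1 (remaining 15)
18 → bin 2 (remaining 12)
7 → bin 1 (remaining 8)
19 → bin 3 (remaining 11)
2 → bin 1 (remaining 6)
27 → bin 4 (remaining 3)
22 → bin 5 (remaining 8)
24 → bin 6 (remaining 6)
10 → bin 2 (remaining 2)
28 → bin 7 (remaining 2)
7 → bin 3 (remaining 4)
13 → bin 8 (remaining 17)
Final bins: [15,7,2] [18,10] [19,7] [27] [22] [24] [28] [13].

8 bins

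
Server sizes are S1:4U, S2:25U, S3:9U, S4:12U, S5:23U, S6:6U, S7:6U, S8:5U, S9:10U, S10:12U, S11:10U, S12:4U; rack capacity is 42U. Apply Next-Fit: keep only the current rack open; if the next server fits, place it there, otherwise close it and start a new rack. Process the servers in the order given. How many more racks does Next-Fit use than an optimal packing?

1

Next-Fit: [4,25,9] [12,23,6] [6,5,10,12] [10,4] → 4 racks.
Total size 126U; any packing needs at least ⌈126/42⌉ = 3 racks.
An optimal packing achieves that bound: [25,12,5] [23,10,9] [12,10,6,6,4,4] → 3 racks.
Excess: 4 − 3 = 1.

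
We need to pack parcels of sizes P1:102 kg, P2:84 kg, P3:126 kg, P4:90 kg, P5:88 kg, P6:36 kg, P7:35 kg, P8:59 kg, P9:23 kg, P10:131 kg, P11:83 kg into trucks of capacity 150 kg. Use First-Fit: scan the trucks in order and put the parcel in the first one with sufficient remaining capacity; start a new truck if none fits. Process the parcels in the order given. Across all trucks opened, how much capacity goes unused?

193

truck 1: place P1 (102 kg), 48 kg left
truck 2: place P2 (84 kg), 66 kg left
truck 3: place P3 (126 kg), 24 kg left
truck 4: place P4 (90 kg), 60 kg left
truck 5: place P5 (88 kg), 62 kg left
truck 1: place P6 (36 kg), 12 kg left
truck 2: place P7 (35 kg), 31 kg left
truck 4: place P8 (59 kg), 1 kg left
truck 2: place P9 (23 kg), 8 kg left
truck 6: place P10 (131 kg), 19 kg left
truck 7: place P11 (83 kg), 67 kg left
7 trucks × 150 kg = 1050 kg; used 857 kg; unused 193 kg.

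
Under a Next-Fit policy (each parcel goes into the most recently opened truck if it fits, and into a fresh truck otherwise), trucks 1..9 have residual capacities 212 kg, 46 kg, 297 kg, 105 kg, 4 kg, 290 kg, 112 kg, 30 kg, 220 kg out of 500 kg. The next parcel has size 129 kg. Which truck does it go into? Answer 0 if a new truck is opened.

Next-Fit only looks at truck 9, which has 220 kg free.
129 kg fits there.

9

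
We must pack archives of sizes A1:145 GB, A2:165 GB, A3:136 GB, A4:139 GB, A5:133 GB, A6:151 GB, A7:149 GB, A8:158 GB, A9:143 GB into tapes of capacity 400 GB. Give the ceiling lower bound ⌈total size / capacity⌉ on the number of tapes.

4 tapes

Total size = 145 + 165 + 136 + 139 + 133 + 151 + 149 + 158 + 143 = 1319 GB.
⌈1319 / 400⌉ = 4.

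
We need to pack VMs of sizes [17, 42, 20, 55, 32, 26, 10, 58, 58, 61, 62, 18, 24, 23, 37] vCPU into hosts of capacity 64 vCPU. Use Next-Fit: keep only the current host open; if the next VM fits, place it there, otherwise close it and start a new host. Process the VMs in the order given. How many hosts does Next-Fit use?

17 vCPU → host 1 (remaining 47 vCPU)
42 vCPU → host 1 (remaining 5 vCPU)
20 vCPU → host 2 (remaining 44 vCPU)
55 vCPU → host 3 (remaining 9 vCPU)
32 vCPU → host 4 (remaining 32 vCPU)
26 vCPU → host 4 (remaining 6 vCPU)
10 vCPU → host 5 (remaining 54 vCPU)
58 vCPU → host 6 (remaining 6 vCPU)
58 vCPU → host 7 (remaining 6 vCPU)
61 vCPU → host 8 (remaining 3 vCPU)
62 vCPU → host 9 (remaining 2 vCPU)
18 vCPU → host 10 (remaining 46 vCPU)
24 vCPU → host 10 (remaining 22 vCPU)
23 vCPU → host 11 (remaining 41 vCPU)
37 vCPU → host 11 (remaining 4 vCPU)

11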